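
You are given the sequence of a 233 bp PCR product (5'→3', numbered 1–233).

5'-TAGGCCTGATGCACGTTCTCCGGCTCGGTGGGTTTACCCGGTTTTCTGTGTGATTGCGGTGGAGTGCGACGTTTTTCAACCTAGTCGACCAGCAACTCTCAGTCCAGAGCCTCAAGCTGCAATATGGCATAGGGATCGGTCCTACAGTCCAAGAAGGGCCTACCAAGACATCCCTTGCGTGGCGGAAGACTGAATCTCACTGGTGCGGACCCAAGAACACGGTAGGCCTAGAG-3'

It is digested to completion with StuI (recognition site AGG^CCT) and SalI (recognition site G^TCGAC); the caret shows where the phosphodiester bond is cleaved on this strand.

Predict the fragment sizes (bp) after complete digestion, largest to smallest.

142, 80, 7, 4 bp

StuI sites (AGGCCT) start at positions 2, 224.
StuI cuts after base 3 of each site, so after positions 4, 226.
The SalI site (GTCGAC) starts at position 84.
SalI cuts after the first base of each site, so after position 84.
Combined cut positions: 4, 84, 226.
Linear molecule, 3 cuts → 4 fragments:
  1–4 → 4 bp
  5–84 → 80 bp
  85–226 → 142 bp
  227–233 → 7 bp
Sorted largest to smallest: 142, 80, 7, 4 bp.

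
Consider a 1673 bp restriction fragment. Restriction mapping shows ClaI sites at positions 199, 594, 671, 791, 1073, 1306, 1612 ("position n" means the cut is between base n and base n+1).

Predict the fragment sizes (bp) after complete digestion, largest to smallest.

395, 306, 282, 233, 199, 120, 77, 61 bp

Linear molecule, 7 cuts → 8 fragments:
  199 − 0 = 199 bp
  594 − 199 = 395 bp
  671 − 594 = 77 bp
  791 − 671 = 120 bp
  1073 − 791 = 282 bp
  1306 − 1073 = 233 bp
  1612 − 1306 = 306 bp
  1673 − 1612 = 61 bp
Sorted largest to smallest: 395, 306, 282, 233, 199, 120, 77, 61 bp.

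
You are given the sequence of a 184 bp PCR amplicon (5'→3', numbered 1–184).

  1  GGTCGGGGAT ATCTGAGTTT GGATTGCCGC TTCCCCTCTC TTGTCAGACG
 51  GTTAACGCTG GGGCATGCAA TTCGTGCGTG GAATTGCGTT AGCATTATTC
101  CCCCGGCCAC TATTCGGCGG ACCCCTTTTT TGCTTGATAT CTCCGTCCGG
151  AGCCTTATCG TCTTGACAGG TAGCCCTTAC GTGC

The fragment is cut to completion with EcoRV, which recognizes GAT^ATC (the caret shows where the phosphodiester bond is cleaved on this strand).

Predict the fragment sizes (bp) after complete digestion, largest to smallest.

EcoRV sites (GATATC) start at positions 8, 136.
EcoRV cuts after base 3 of each site, so after positions 10, 138.
Linear molecule, 2 cuts → 3 fragments:
  1–10 → 10 bp
  11–138 → 128 bp
  139–184 → 46 bp
Sorted largest to smallest: 128, 46, 10 bp.

128, 46, 10 bp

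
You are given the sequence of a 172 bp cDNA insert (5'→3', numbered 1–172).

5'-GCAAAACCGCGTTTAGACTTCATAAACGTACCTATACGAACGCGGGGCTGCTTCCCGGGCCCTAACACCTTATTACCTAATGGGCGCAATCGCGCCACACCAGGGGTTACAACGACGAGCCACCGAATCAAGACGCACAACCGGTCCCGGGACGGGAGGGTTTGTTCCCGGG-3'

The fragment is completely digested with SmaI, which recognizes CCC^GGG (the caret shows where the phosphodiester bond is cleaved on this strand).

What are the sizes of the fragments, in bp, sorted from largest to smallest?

92, 56, 21, 3 bp

SmaI sites (CCCGGG) start at positions 54, 146, 167.
SmaI cuts after base 3 of each site, so after positions 56, 148, 169.
Linear molecule, 3 cuts → 4 fragments:
  1–56 → 56 bp
  57–148 → 92 bp
  149–169 → 21 bp
  170–172 → 3 bp
Sorted largest to smallest: 92, 56, 21, 3 bp.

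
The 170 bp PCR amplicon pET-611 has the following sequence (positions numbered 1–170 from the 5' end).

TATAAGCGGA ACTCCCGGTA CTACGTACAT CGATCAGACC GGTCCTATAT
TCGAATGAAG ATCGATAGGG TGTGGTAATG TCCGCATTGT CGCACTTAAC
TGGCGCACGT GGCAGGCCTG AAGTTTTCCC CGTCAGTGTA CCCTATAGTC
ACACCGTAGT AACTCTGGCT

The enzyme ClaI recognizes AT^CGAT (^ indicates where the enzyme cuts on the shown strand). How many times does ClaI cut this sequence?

2

ATCGAT occurs starting at positions 29, 61.
ClaI cuts at 2 sites.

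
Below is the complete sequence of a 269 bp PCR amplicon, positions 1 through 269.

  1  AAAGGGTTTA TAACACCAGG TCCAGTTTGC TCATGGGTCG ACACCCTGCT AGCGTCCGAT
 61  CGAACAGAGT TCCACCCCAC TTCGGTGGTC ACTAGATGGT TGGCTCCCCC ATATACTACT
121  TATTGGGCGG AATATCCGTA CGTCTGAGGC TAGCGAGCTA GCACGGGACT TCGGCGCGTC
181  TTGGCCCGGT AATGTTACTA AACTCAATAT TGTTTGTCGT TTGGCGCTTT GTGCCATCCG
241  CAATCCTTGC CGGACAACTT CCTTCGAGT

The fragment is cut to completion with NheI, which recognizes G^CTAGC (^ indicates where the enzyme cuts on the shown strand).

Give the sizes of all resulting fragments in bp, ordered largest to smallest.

112, 101, 48, 8 bp

NheI sites (GCTAGC) start at positions 48, 149, 157.
NheI cuts after the first base of each site, so after positions 48, 149, 157.
Linear molecule, 3 cuts → 4 fragments:
  1–48 → 48 bp
  49–149 → 101 bp
  150–157 → 8 bp
  158–269 → 112 bp
Sorted largest to smallest: 112, 101, 48, 8 bp.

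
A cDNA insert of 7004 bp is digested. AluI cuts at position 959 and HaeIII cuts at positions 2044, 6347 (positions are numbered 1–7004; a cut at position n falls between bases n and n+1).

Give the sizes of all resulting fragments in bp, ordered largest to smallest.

Combined cut positions (sorted): 959, 2044, 6347.
Linear molecule, 3 cuts → 4 fragments:
  959 − 0 = 959 bp
  2044 − 959 = 1085 bp
  6347 − 2044 = 4303 bp
  7004 − 6347 = 657 bp
Sorted largest to smallest: 4303, 1085, 959, 657 bp.

4303, 1085, 959, 657 bp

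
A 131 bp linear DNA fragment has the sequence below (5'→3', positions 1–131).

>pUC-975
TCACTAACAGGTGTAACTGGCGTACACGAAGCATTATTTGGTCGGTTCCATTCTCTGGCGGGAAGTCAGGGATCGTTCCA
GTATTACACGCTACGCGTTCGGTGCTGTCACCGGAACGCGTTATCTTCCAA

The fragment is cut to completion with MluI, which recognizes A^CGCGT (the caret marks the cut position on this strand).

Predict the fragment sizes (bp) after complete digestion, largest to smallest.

MluI sites (ACGCGT) start at positions 93, 116.
MluI cuts after the first base of each site, so after positions 93, 116.
Linear molecule, 2 cuts → 3 fragments:
  1–93 → 93 bp
  94–116 → 23 bp
  117–131 → 15 bp
Sorted largest to smallest: 93, 23, 15 bp.

93, 23, 15 bp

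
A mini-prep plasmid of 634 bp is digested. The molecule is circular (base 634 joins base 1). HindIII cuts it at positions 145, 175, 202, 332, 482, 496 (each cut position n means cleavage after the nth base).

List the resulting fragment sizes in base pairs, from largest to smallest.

Circular molecule, 6 cuts → 6 fragments:
  175 − 145 = 30 bp
  202 − 175 = 27 bp
  332 − 202 = 130 bp
  482 − 332 = 150 bp
  496 − 482 = 14 bp
  wrap: 634 − 496 + 145 = 283 bp
Sorted largest to smallest: 283, 150, 130, 30, 27, 14 bp.

283, 150, 130, 30, 27, 14 bp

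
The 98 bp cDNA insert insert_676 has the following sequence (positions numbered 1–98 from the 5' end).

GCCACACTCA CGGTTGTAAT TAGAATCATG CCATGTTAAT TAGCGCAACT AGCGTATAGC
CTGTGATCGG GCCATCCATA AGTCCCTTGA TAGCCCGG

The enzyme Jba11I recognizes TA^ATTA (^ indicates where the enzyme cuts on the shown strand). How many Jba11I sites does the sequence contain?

2

TAATTA occurs starting at positions 17, 37.
Jba11I cuts at 2 sites.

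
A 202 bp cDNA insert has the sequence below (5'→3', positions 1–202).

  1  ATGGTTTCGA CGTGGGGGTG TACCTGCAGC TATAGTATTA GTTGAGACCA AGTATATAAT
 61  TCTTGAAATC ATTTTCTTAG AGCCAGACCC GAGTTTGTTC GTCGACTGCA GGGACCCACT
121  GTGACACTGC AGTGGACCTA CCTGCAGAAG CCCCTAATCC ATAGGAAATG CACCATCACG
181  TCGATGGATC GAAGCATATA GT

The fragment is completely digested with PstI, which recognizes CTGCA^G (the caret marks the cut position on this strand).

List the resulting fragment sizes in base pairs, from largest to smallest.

PstI sites (CTGCAG) start at positions 24, 106, 127, 142.
PstI cuts after base 5 of each site (before the last base), so after positions 28, 110, 131, 146.
Linear molecule, 4 cuts → 5 fragments:
  1–28 → 28 bp
  29–110 → 82 bp
  111–131 → 21 bp
  132–146 → 15 bp
  147–202 → 56 bp
Sorted largest to smallest: 82, 56, 28, 21, 15 bp.

82, 56, 28, 21, 15 bp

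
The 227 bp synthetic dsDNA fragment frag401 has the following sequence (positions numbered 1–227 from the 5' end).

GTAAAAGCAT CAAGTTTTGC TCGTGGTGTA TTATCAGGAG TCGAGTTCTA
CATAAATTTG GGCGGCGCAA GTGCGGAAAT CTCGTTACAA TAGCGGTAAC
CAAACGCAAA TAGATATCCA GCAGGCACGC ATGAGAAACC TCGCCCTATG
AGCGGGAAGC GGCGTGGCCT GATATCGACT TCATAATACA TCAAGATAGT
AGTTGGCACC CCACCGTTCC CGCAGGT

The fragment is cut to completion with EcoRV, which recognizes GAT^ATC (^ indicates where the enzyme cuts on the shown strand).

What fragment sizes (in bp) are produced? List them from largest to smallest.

115, 58, 54 bp

EcoRV sites (GATATC) start at positions 113, 171.
EcoRV cuts after base 3 of each site, so after positions 115, 173.
Linear molecule, 2 cuts → 3 fragments:
  1–115 → 115 bp
  116–173 → 58 bp
  174–227 → 54 bp
Sorted largest to smallest: 115, 58, 54 bp.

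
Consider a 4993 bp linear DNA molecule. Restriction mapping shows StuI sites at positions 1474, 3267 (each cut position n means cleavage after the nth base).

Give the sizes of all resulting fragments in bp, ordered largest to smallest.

Linear molecule, 2 cuts → 3 fragments:
  1474 − 0 = 1474 bp
  3267 − 1474 = 1793 bp
  4993 − 3267 = 1726 bp
Sorted largest to smallest: 1793, 1726, 1474 bp.

1793, 1726, 1474 bp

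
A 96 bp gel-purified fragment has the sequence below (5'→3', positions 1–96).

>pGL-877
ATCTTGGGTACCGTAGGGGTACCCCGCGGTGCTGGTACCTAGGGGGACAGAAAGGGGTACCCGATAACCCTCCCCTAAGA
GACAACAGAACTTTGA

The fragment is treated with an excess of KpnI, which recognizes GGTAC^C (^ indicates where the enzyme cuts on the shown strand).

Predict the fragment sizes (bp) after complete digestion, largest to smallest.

KpnI sites (GGTACC) start at positions 7, 18, 34, 56.
KpnI cuts after base 5 of each site (before the last base), so after positions 11, 22, 38, 60.
Linear molecule, 4 cuts → 5 fragments:
  1–11 → 11 bp
  12–22 → 11 bp
  23–38 → 16 bp
  39–60 → 22 bp
  61–96 → 36 bp
Sorted largest to smallest: 36, 22, 16, 11, 11 bp.

36, 22, 16, 11, 11 bp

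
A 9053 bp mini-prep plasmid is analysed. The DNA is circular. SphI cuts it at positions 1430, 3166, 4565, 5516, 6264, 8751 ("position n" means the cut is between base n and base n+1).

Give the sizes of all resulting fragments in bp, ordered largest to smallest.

Circular molecule, 6 cuts → 6 fragments:
  3166 − 1430 = 1736 bp
  4565 − 3166 = 1399 bp
  5516 − 4565 = 951 bp
  6264 − 5516 = 748 bp
  8751 − 6264 = 2487 bp
  wrap: 9053 − 8751 + 1430 = 1732 bp
Sorted largest to smallest: 2487, 1736, 1732, 1399, 951, 748 bp.

2487, 1736, 1732, 1399, 951, 748 bp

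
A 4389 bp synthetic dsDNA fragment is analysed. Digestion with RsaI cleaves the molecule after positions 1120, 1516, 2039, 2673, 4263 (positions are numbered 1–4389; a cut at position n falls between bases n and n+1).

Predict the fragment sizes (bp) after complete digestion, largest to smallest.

Linear molecule, 5 cuts → 6 fragments:
  1120 − 0 = 1120 bp
  1516 − 1120 = 396 bp
  2039 − 1516 = 523 bp
  2673 − 2039 = 634 bp
  4263 − 2673 = 1590 bp
  4389 − 4263 = 126 bp
Sorted largest to smallest: 1590, 1120, 634, 523, 396, 126 bp.

1590, 1120, 634, 523, 396, 126 bp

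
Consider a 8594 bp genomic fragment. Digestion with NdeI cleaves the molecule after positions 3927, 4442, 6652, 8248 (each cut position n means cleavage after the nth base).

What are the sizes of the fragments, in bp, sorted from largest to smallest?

Linear molecule, 4 cuts → 5 fragments:
  3927 − 0 = 3927 bp
  4442 − 3927 = 515 bp
  6652 − 4442 = 2210 bp
  8248 − 6652 = 1596 bp
  8594 − 8248 = 346 bp
Sorted largest to smallest: 3927, 2210, 1596, 515, 346 bp.

3927, 2210, 1596, 515, 346 bp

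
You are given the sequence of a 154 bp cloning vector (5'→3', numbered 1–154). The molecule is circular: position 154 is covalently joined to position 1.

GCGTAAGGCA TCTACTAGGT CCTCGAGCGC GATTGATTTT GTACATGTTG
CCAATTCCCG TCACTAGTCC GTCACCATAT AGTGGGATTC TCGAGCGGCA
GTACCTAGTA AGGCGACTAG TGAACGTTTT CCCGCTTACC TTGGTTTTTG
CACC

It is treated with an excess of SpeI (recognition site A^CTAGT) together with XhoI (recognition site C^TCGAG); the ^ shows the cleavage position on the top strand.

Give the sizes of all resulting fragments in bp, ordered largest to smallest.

60, 41, 27, 26 bp

SpeI sites (ACTAGT) start at positions 63, 116.
SpeI cuts after the first base of each site, so after positions 63, 116.
XhoI sites (CTCGAG) start at positions 22, 90.
XhoI cuts after the first base of each site, so after positions 22, 90.
Combined cut positions: 22, 63, 90, 116.
Circular molecule, 4 cuts → 4 fragments:
  23–63 → 41 bp
  64–90 → 27 bp
  91–116 → 26 bp
  117–154 then 1–22 → 38 + 22 = 60 bp
Sorted largest to smallest: 60, 41, 27, 26 bp.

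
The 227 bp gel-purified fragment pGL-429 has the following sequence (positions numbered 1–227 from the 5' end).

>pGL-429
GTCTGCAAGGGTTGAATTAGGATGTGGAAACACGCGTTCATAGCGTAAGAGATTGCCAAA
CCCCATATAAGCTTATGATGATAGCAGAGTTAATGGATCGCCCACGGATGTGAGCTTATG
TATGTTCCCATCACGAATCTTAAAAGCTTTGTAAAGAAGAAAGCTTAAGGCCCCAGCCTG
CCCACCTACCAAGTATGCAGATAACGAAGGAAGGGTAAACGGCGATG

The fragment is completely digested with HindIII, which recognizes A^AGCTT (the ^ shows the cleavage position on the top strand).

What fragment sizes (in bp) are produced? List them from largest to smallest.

75, 69, 66, 17 bp

HindIII sites (AAGCTT) start at positions 69, 144, 161.
HindIII cuts after the first base of each site, so after positions 69, 144, 161.
Linear molecule, 3 cuts → 4 fragments:
  1–69 → 69 bp
  70–144 → 75 bp
  145–161 → 17 bp
  162–227 → 66 bp
Sorted largest to smallest: 75, 69, 66, 17 bp.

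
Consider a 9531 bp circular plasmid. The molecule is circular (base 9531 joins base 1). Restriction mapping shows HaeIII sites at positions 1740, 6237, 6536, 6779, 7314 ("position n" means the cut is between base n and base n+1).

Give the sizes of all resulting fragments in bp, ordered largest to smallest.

Circular molecule, 5 cuts → 5 fragments:
  6237 − 1740 = 4497 bp
  6536 − 6237 = 299 bp
  6779 − 6536 = 243 bp
  7314 − 6779 = 535 bp
  wrap: 9531 − 7314 + 1740 = 3957 bp
Sorted largest to smallest: 4497, 3957, 535, 299, 243 bp.

4497, 3957, 535, 299, 243 bp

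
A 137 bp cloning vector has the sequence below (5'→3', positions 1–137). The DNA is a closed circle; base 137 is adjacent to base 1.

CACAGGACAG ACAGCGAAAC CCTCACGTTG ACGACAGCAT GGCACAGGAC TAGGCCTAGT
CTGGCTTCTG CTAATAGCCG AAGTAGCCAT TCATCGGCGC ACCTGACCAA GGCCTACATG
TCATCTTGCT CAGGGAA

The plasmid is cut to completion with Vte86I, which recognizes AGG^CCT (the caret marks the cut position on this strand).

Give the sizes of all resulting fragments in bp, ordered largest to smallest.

Vte86I sites (AGGCCT) start at positions 52, 110.
Vte86I cuts after base 3 of each site, so after positions 54, 112.
Circular molecule, 2 cuts → 2 fragments:
  55–112 → 58 bp
  113–137 then 1–54 → 25 + 54 = 79 bp
Sorted largest to smallest: 79, 58 bp.

79, 58 bp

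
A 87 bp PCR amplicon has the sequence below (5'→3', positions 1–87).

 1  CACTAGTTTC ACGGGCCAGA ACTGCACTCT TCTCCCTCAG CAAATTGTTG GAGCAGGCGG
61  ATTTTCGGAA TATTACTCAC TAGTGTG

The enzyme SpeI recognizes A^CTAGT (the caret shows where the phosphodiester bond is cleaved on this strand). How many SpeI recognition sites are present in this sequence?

ACTAGT occurs starting at positions 2, 79.
SpeI cuts at 2 sites.

2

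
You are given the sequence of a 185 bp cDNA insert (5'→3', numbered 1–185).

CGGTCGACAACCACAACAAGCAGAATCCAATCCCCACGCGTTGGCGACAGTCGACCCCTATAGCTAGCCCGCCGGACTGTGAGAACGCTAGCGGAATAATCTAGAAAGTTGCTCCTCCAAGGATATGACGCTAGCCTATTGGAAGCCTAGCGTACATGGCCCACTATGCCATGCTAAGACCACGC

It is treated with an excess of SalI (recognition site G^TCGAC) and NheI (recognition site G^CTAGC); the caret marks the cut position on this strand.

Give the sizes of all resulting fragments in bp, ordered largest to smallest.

55, 47, 43, 24, 13, 3 bp

SalI sites (GTCGAC) start at positions 3, 50.
SalI cuts after the first base of each site, so after positions 3, 50.
NheI sites (GCTAGC) start at positions 63, 87, 130.
NheI cuts after the first base of each site, so after positions 63, 87, 130.
Combined cut positions: 3, 50, 63, 87, 130.
Linear molecule, 5 cuts → 6 fragments:
  1–3 → 3 bp
  4–50 → 47 bp
  51–63 → 13 bp
  64–87 → 24 bp
  88–130 → 43 bp
  131–185 → 55 bp
Sorted largest to smallest: 55, 47, 43, 24, 13, 3 bp.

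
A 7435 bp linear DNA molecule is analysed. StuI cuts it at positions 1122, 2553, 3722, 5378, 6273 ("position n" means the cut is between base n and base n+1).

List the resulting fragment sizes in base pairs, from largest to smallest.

1656, 1431, 1169, 1162, 1122, 895 bp

Linear molecule, 5 cuts → 6 fragments:
  1122 − 0 = 1122 bp
  2553 − 1122 = 1431 bp
  3722 − 2553 = 1169 bp
  5378 − 3722 = 1656 bp
  6273 − 5378 = 895 bp
  7435 − 6273 = 1162 bp
Sorted largest to smallest: 1656, 1431, 1169, 1162, 1122, 895 bp.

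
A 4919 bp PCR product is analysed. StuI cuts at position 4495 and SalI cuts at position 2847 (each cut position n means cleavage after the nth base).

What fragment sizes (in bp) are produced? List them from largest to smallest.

2847, 1648, 424 bp

Combined cut positions (sorted): 2847, 4495.
Linear molecule, 2 cuts → 3 fragments:
  2847 − 0 = 2847 bp
  4495 − 2847 = 1648 bp
  4919 − 4495 = 424 bp
Sorted largest to smallest: 2847, 1648, 424 bp.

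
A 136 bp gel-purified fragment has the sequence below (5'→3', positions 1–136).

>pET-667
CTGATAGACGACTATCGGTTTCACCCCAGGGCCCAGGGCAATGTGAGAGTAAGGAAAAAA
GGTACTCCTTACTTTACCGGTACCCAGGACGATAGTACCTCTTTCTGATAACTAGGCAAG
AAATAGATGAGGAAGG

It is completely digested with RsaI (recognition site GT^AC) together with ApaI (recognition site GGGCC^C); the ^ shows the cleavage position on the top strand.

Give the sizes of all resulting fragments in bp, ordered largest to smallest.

RsaI sites (GTAC) start at positions 62, 80, 95.
RsaI cuts after base 2 of each site, so after positions 63, 81, 96.
The ApaI site (GGGCCC) starts at position 29.
ApaI cuts after base 5 of each site (before the last base), so after position 33.
Combined cut positions: 33, 63, 81, 96.
Linear molecule, 4 cuts → 5 fragments:
  1–33 → 33 bp
  34–63 → 30 bp
  64–81 → 18 bp
  82–96 → 15 bp
  97–136 → 40 bp
Sorted largest to smallest: 40, 33, 30, 18, 15 bp.

40, 33, 30, 18, 15 bp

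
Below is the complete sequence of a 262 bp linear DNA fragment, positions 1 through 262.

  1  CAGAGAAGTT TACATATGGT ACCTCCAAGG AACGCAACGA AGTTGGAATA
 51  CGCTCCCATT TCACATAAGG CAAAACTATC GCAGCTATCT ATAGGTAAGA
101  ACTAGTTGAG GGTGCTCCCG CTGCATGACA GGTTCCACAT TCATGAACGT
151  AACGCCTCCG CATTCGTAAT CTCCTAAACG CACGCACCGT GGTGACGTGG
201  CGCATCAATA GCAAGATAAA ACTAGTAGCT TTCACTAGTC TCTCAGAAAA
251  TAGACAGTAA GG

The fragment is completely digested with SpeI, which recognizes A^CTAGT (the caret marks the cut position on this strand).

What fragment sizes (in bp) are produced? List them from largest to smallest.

120, 101, 28, 13 bp

SpeI sites (ACTAGT) start at positions 101, 221, 234.
SpeI cuts after the first base of each site, so after positions 101, 221, 234.
Linear molecule, 3 cuts → 4 fragments:
  1–101 → 101 bp
  102–221 → 120 bp
  222–234 → 13 bp
  235–262 → 28 bp
Sorted largest to smallest: 120, 101, 28, 13 bp.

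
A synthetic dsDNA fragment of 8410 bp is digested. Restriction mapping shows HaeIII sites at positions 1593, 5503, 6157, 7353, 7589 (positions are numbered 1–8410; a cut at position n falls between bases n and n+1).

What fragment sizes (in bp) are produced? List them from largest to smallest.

3910, 1593, 1196, 821, 654, 236 bp

Linear molecule, 5 cuts → 6 fragments:
  1593 − 0 = 1593 bp
  5503 − 1593 = 3910 bp
  6157 − 5503 = 654 bp
  7353 − 6157 = 1196 bp
  7589 − 7353 = 236 bp
  8410 − 7589 = 821 bp
Sorted largest to smallest: 3910, 1593, 1196, 821, 654, 236 bp.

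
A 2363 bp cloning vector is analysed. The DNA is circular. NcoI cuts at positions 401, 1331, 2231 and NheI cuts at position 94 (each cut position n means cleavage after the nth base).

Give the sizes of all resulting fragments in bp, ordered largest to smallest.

930, 900, 307, 226 bp

Combined cut positions (sorted): 94, 401, 1331, 2231.
Circular molecule, 4 cuts → 4 fragments:
  401 − 94 = 307 bp
  1331 − 401 = 930 bp
  2231 − 1331 = 900 bp
  wrap: 2363 − 2231 + 94 = 226 bp
Sorted largest to smallest: 930, 900, 307, 226 bp.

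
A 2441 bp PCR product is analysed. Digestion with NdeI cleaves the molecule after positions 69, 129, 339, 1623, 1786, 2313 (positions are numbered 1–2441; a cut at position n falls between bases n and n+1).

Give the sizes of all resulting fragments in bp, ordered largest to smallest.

Linear molecule, 6 cuts → 7 fragments:
  69 − 0 = 69 bp
  129 − 69 = 60 bp
  339 − 129 = 210 bp
  1623 − 339 = 1284 bp
  1786 − 1623 = 163 bp
  2313 − 1786 = 527 bp
  2441 − 2313 = 128 bp
Sorted largest to smallest: 1284, 527, 210, 163, 128, 69, 60 bp.

1284, 527, 210, 163, 128, 69, 60 bp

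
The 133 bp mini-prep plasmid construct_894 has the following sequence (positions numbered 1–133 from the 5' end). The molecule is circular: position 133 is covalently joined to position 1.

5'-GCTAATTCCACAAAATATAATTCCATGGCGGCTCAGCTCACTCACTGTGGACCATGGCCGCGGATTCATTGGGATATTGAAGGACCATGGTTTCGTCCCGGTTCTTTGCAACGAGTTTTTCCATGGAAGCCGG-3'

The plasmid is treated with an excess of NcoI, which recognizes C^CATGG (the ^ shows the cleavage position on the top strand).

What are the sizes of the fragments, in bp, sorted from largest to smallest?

NcoI sites (CCATGG) start at positions 23, 52, 85, 121.
NcoI cuts after the first base of each site, so after positions 23, 52, 85, 121.
Circular molecule, 4 cuts → 4 fragments:
  24–52 → 29 bp
  53–85 → 33 bp
  86–121 → 36 bp
  122–133 then 1–23 → 12 + 23 = 35 bp
Sorted largest to smallest: 36, 35, 33, 29 bp.

36, 35, 33, 29 bp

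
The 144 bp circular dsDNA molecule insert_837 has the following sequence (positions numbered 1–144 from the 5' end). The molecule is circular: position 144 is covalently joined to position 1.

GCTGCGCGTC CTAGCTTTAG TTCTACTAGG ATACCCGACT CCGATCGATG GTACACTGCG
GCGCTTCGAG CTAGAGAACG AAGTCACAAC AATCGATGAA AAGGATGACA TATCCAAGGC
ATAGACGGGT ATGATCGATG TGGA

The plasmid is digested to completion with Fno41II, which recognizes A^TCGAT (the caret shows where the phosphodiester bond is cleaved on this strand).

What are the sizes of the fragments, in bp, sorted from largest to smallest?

Fno41II sites (ATCGAT) start at positions 44, 92, 134.
Fno41II cuts after the first base of each site, so after positions 44, 92, 134.
Circular molecule, 3 cuts → 3 fragments:
  45–92 → 48 bp
  93–134 → 42 bp
  135–144 then 1–44 → 10 + 44 = 54 bp
Sorted largest to smallest: 54, 48, 42 bp.

54, 48, 42 bp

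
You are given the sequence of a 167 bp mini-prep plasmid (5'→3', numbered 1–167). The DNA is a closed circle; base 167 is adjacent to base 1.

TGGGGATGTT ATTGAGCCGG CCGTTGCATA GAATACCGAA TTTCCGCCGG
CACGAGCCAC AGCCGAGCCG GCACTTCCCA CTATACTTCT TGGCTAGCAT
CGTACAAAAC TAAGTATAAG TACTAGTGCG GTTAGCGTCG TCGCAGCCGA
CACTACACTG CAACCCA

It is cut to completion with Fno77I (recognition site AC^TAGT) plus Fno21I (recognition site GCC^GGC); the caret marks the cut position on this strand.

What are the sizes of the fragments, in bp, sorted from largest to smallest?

The Fno77I site (ACTAGT) starts at position 122.
Fno77I cuts after base 2 of each site, so after position 123.
Fno21I sites (GCCGGC) start at positions 16, 46, 67.
Fno21I cuts after base 3 of each site, so after positions 18, 48, 69.
Combined cut positions: 18, 48, 69, 123.
Circular molecule, 4 cuts → 4 fragments:
  19–48 → 30 bp
  49–69 → 21 bp
  70–123 → 54 bp
  124–167 then 1–18 → 44 + 18 = 62 bp
Sorted largest to smallest: 62, 54, 30, 21 bp.

62, 54, 30, 21 bp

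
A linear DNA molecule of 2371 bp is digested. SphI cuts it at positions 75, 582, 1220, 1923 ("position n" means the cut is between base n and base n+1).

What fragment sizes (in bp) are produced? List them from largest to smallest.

Linear molecule, 4 cuts → 5 fragments:
  75 − 0 = 75 bp
  582 − 75 = 507 bp
  1220 − 582 = 638 bp
  1923 − 1220 = 703 bp
  2371 − 1923 = 448 bp
Sorted largest to smallest: 703, 638, 507, 448, 75 bp.

703, 638, 507, 448, 75 bp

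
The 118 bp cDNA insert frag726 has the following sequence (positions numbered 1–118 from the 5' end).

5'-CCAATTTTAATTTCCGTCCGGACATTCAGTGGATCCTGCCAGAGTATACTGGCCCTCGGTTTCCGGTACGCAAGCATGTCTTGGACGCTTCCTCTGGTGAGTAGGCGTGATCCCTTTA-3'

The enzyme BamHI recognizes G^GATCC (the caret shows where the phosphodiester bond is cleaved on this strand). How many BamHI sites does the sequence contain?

GGATCC occurs starting at position 31.
BamHI cuts at 1 site.

1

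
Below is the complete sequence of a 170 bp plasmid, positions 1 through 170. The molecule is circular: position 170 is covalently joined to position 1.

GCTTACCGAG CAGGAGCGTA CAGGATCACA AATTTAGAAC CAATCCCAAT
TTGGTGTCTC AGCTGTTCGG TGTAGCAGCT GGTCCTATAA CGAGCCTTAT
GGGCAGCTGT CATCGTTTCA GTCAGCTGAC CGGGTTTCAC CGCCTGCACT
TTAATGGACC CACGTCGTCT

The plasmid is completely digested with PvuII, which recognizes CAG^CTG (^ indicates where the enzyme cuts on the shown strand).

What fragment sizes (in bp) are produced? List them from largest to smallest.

107, 28, 19, 16 bp

PvuII sites (CAGCTG) start at positions 60, 76, 104, 123.
PvuII cuts after base 3 of each site, so after positions 62, 78, 106, 125.
Circular molecule, 4 cuts → 4 fragments:
  63–78 → 16 bp
  79–106 → 28 bp
  107–125 → 19 bp
  126–170 then 1–62 → 45 + 62 = 107 bp
Sorted largest to smallest: 107, 28, 19, 16 bp.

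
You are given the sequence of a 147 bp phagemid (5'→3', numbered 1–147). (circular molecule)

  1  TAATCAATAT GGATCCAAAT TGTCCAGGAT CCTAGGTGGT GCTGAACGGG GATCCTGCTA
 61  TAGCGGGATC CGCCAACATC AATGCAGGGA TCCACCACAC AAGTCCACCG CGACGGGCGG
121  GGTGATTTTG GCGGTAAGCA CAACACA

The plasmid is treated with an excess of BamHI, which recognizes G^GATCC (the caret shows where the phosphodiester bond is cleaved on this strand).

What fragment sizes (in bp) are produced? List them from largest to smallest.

BamHI sites (GGATCC) start at positions 11, 27, 50, 66, 88.
BamHI cuts after the first base of each site, so after positions 11, 27, 50, 66, 88.
Circular molecule, 5 cuts → 5 fragments:
  12–27 → 16 bp
  28–50 → 23 bp
  51–66 → 16 bp
  67–88 → 22 bp
  89–147 then 1–11 → 59 + 11 = 70 bp
Sorted largest to smallest: 70, 23, 22, 16, 16 bp.

70, 23, 22, 16, 16 bp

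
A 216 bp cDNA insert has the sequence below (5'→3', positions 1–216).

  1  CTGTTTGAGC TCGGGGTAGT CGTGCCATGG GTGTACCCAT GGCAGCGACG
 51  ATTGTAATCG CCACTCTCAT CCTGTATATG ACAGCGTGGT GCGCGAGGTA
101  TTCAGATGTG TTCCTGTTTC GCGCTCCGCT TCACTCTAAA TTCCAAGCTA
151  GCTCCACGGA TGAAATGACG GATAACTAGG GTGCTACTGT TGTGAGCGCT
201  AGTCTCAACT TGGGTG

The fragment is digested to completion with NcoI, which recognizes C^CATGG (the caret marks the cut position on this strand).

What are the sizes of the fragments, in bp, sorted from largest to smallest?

NcoI sites (CCATGG) start at positions 25, 37.
NcoI cuts after the first base of each site, so after positions 25, 37.
Linear molecule, 2 cuts → 3 fragments:
  1–25 → 25 bp
  26–37 → 12 bp
  38–216 → 179 bp
Sorted largest to smallest: 179, 25, 12 bp.

179, 25, 12 bp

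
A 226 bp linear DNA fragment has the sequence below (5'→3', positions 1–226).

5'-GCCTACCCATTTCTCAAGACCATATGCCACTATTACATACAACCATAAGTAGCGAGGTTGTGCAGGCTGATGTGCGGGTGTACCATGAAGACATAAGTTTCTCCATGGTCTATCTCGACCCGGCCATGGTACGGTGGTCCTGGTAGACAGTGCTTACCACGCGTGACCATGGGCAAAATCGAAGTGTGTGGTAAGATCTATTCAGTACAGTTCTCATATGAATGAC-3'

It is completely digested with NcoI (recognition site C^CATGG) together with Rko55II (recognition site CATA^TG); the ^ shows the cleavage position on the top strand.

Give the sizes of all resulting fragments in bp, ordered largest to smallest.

NcoI sites (CCATGG) start at positions 103, 124, 167.
NcoI cuts after the first base of each site, so after positions 103, 124, 167.
Rko55II sites (CATATG) start at positions 21, 215.
Rko55II cuts after base 4 of each site, so after positions 24, 218.
Combined cut positions: 24, 103, 124, 167, 218.
Linear molecule, 5 cuts → 6 fragments:
  1–24 → 24 bp
  25–103 → 79 bp
  104–124 → 21 bp
  125–167 → 43 bp
  168–218 → 51 bp
  219–226 → 8 bp
Sorted largest to smallest: 79, 51, 43, 24, 21, 8 bp.

79, 51, 43, 24, 21, 8 bp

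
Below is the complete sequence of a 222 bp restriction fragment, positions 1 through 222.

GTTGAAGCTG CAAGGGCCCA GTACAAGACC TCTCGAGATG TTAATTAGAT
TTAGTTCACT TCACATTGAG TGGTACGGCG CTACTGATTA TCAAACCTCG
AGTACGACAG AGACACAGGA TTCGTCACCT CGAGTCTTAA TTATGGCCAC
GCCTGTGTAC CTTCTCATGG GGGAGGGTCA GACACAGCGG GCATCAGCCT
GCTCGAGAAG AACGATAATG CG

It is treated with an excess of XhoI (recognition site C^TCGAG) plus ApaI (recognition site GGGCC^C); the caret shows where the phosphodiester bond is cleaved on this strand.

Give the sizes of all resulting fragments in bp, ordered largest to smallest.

XhoI sites (CTCGAG) start at positions 32, 97, 129, 202.
XhoI cuts after the first base of each site, so after positions 32, 97, 129, 202.
The ApaI site (GGGCCC) starts at position 14.
ApaI cuts after base 5 of each site (before the last base), so after position 18.
Combined cut positions: 18, 32, 97, 129, 202.
Linear molecule, 5 cuts → 6 fragments:
  1–18 → 18 bp
  19–32 → 14 bp
  33–97 → 65 bp
  98–129 → 32 bp
  130–202 → 73 bp
  203–222 → 20 bp
Sorted largest to smallest: 73, 65, 32, 20, 18, 14 bp.

73, 65, 32, 20, 18, 14 bp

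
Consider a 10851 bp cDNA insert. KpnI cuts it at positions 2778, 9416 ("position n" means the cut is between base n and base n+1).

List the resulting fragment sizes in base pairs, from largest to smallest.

Linear molecule, 2 cuts → 3 fragments:
  2778 − 0 = 2778 bp
  9416 − 2778 = 6638 bp
  10851 − 9416 = 1435 bp
Sorted largest to smallest: 6638, 2778, 1435 bp.

6638, 2778, 1435 bp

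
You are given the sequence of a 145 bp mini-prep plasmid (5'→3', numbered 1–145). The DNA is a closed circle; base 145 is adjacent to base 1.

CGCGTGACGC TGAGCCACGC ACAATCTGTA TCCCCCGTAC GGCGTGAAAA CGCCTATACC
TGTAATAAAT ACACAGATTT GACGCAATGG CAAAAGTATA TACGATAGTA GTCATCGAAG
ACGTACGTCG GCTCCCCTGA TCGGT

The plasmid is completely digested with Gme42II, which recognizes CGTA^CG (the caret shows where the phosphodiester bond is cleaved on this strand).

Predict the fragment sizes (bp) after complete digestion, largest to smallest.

Gme42II sites (CGTACG) start at positions 36, 122.
Gme42II cuts after base 4 of each site, so after positions 39, 125.
Circular molecule, 2 cuts → 2 fragments:
  40–125 → 86 bp
  126–145 then 1–39 → 20 + 39 = 59 bp
Sorted largest to smallest: 86, 59 bp.

86, 59 bp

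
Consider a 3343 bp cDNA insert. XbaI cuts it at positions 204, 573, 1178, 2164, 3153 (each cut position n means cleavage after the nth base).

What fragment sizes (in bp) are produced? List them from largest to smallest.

989, 986, 605, 369, 204, 190 bp

Linear molecule, 5 cuts → 6 fragments:
  204 − 0 = 204 bp
  573 − 204 = 369 bp
  1178 − 573 = 605 bp
  2164 − 1178 = 986 bp
  3153 − 2164 = 989 bp
  3343 − 3153 = 190 bp
Sorted largest to smallest: 989, 986, 605, 369, 204, 190 bp.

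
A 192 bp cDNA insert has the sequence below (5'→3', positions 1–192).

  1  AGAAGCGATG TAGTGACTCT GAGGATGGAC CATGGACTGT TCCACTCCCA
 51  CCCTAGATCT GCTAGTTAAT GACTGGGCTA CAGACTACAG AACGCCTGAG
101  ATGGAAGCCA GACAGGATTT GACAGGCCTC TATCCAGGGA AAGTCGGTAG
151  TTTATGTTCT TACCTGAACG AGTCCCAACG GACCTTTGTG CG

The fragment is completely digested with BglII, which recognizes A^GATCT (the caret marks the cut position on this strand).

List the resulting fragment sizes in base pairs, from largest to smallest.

137, 55 bp

The BglII site (AGATCT) starts at position 55.
BglII cuts after the first base of each site, so after position 55.
Linear molecule, 1 cut → 2 fragments:
  1–55 → 55 bp
  56–192 → 137 bp
Sorted largest to smallest: 137, 55 bp.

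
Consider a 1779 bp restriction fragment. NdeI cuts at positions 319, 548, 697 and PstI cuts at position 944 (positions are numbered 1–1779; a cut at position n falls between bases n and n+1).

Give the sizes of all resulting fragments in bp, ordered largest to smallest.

Combined cut positions (sorted): 319, 548, 697, 944.
Linear molecule, 4 cuts → 5 fragments:
  319 − 0 = 319 bp
  548 − 319 = 229 bp
  697 − 548 = 149 bp
  944 − 697 = 247 bp
  1779 − 944 = 835 bp
Sorted largest to smallest: 835, 319, 247, 229, 149 bp.

835, 319, 247, 229, 149 bp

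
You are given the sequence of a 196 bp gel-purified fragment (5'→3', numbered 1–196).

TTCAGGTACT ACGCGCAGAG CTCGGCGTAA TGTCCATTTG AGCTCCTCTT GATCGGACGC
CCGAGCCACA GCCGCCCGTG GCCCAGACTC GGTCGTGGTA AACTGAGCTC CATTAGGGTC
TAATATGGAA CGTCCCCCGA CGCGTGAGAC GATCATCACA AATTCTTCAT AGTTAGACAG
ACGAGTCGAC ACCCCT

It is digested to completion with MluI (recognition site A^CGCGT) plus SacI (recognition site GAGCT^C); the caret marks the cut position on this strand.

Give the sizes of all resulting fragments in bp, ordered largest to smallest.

65, 56, 31, 22, 22 bp

The MluI site (ACGCGT) starts at position 140.
MluI cuts after the first base of each site, so after position 140.
SacI sites (GAGCTC) start at positions 18, 40, 105.
SacI cuts after base 5 of each site (before the last base), so after positions 22, 44, 109.
Combined cut positions: 22, 44, 109, 140.
Linear molecule, 4 cuts → 5 fragments:
  1–22 → 22 bp
  23–44 → 22 bp
  45–109 → 65 bp
  110–140 → 31 bp
  141–196 → 56 bp
Sorted largest to smallest: 65, 56, 31, 22, 22 bp.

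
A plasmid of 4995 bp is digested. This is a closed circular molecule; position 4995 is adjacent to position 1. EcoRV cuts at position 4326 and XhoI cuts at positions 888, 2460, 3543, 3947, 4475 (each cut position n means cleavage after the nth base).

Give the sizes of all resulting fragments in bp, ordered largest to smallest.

1572, 1408, 1083, 404, 379, 149 bp

Combined cut positions (sorted): 888, 2460, 3543, 3947, 4326, 4475.
Circular molecule, 6 cuts → 6 fragments:
  2460 − 888 = 1572 bp
  3543 − 2460 = 1083 bp
  3947 − 3543 = 404 bp
  4326 − 3947 = 379 bp
  4475 − 4326 = 149 bp
  wrap: 4995 − 4475 + 888 = 1408 bp
Sorted largest to smallest: 1572, 1408, 1083, 404, 379, 149 bp.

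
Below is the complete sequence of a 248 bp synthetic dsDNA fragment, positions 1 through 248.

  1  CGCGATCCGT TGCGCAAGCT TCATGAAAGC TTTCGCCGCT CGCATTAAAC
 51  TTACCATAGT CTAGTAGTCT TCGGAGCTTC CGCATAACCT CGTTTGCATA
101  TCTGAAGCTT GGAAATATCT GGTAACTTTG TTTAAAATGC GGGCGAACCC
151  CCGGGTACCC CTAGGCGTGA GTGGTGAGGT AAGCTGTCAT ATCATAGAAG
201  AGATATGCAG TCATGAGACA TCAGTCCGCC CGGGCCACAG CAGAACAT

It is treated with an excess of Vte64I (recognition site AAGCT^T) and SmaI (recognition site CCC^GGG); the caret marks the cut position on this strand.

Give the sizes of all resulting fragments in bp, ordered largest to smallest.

79, 78, 43, 20, 17, 11 bp

Vte64I sites (AAGCTT) start at positions 16, 27, 105.
Vte64I cuts after base 5 of each site (before the last base), so after positions 20, 31, 109.
SmaI sites (CCCGGG) start at positions 150, 229.
SmaI cuts after base 3 of each site, so after positions 152, 231.
Combined cut positions: 20, 31, 109, 152, 231.
Linear molecule, 5 cuts → 6 fragments:
  1–20 → 20 bp
  21–31 → 11 bp
  32–109 → 78 bp
  110–152 → 43 bp
  153–231 → 79 bp
  232–248 → 17 bp
Sorted largest to smallest: 79, 78, 43, 20, 17, 11 bp.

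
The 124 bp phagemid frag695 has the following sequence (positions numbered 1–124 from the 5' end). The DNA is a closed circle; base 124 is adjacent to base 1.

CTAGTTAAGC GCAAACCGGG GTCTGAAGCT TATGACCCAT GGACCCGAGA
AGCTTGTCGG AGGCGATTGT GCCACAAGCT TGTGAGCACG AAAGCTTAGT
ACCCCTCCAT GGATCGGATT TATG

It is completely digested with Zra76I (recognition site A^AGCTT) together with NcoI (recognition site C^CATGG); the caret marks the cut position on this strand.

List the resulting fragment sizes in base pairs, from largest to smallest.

43, 26, 16, 15, 13, 11 bp

Zra76I sites (AAGCTT) start at positions 26, 50, 76, 92.
Zra76I cuts after the first base of each site, so after positions 26, 50, 76, 92.
NcoI sites (CCATGG) start at positions 37, 107.
NcoI cuts after the first base of each site, so after positions 37, 107.
Combined cut positions: 26, 37, 50, 76, 92, 107.
Circular molecule, 6 cuts → 6 fragments:
  27–37 → 11 bp
  38–50 → 13 bp
  51–76 → 26 bp
  77–92 → 16 bp
  93–107 → 15 bp
  108–124 then 1–26 → 17 + 26 = 43 bp
Sorted largest to smallest: 43, 26, 16, 15, 13, 11 bp.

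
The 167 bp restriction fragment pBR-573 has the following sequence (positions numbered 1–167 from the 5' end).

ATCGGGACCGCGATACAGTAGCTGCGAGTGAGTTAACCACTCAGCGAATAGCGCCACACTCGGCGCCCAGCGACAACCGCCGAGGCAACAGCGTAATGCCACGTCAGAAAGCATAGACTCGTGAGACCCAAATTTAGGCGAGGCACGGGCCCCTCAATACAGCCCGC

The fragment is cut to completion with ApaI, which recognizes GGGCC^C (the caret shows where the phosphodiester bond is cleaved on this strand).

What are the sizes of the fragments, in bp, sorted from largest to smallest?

The ApaI site (GGGCCC) starts at position 147.
ApaI cuts after base 5 of each site (before the last base), so after position 151.
Linear molecule, 1 cut → 2 fragments:
  1–151 → 151 bp
  152–167 → 16 bp
Sorted largest to smallest: 151, 16 bp.

151, 16 bp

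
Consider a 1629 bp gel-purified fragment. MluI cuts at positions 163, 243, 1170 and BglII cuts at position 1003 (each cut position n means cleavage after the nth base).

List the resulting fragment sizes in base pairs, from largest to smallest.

Combined cut positions (sorted): 163, 243, 1003, 1170.
Linear molecule, 4 cuts → 5 fragments:
  163 − 0 = 163 bp
  243 − 163 = 80 bp
  1003 − 243 = 760 bp
  1170 − 1003 = 167 bp
  1629 − 1170 = 459 bp
Sorted largest to smallest: 760, 459, 167, 163, 80 bp.

760, 459, 167, 163, 80 bp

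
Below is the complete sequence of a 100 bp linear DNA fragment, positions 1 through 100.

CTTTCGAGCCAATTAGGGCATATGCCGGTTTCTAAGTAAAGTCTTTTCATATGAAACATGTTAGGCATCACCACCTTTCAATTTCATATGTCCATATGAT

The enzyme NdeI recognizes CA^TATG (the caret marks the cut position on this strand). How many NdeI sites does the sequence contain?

4

CATATG occurs starting at positions 19, 48, 85, 93.
NdeI cuts at 4 sites.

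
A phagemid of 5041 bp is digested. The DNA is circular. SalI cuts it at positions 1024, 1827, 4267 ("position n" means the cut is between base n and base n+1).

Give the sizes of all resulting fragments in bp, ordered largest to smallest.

Circular molecule, 3 cuts → 3 fragments:
  1827 − 1024 = 803 bp
  4267 − 1827 = 2440 bp
  wrap: 5041 − 4267 + 1024 = 1798 bp
Sorted largest to smallest: 2440, 1798, 803 bp.

2440, 1798, 803 bp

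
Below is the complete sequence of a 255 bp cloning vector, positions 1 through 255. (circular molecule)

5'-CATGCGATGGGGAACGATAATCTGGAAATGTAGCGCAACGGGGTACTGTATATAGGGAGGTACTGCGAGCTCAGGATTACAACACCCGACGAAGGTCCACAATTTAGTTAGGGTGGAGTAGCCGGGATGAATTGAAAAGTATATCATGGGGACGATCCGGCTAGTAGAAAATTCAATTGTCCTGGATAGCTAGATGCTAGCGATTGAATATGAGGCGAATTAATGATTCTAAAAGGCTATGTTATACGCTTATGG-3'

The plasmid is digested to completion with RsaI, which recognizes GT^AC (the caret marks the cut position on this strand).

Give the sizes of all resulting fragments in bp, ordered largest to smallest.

RsaI sites (GTAC) start at positions 43, 60.
RsaI cuts after base 2 of each site, so after positions 44, 61.
Circular molecule, 2 cuts → 2 fragments:
  45–61 → 17 bp
  62–255 then 1–44 → 194 + 44 = 238 bp
Sorted largest to smallest: 238, 17 bp.

238, 17 bp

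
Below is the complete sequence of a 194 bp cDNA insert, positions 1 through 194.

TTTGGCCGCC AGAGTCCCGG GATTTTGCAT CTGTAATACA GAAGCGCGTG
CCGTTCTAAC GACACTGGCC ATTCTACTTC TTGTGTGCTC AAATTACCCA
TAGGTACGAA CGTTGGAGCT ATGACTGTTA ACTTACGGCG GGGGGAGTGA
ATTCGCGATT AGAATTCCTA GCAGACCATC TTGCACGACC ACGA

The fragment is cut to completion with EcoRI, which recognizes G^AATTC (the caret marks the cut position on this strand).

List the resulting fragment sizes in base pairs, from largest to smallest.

149, 32, 13 bp

EcoRI sites (GAATTC) start at positions 149, 162.
EcoRI cuts after the first base of each site, so after positions 149, 162.
Linear molecule, 2 cuts → 3 fragments:
  1–149 → 149 bp
  150–162 → 13 bp
  163–194 → 32 bp
Sorted largest to smallest: 149, 32, 13 bp.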